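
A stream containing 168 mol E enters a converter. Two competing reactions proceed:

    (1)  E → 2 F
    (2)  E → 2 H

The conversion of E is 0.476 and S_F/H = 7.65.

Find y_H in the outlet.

Conversion of E: E consumed = 0.476 × 168 = 79.97 mol = 1ξ₁ + 1ξ₂.
Selectivity: 2ξ₁ / (2ξ₂) = 7.65 → ξ₁ = 7.65 ξ₂.
Substitute: (1·7.65 + 1) ξ₂ = 79.97 → ξ₂ = 9.245 mol, ξ₁ = 70.72 mol.
Outlet amounts (n = n₀ + Σ ν·ξ):
  E: 168 − 1(70.72) − 1(9.245) = 88.03
  F: 0 + 2(70.72) = 141.4
  H: 0 + 2(9.245) = 18.49
Total out = 248 mol; y_H = 18.49 / 248 = 0.07456.

0.0746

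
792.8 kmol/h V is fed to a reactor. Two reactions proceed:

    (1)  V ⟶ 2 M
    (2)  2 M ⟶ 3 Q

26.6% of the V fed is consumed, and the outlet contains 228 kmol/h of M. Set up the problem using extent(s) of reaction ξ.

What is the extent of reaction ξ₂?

Conversion of V: V consumed = 1ξ₁ = 0.266 × 792.8 → ξ₁ = 210.9 kmol/h.
M balance: n_M = 0 + 2ξ₁ − 2ξ₂ = 228 → ξ₂ = (2·210.9 − 228)/2 = 96.88 kmol/h.
Outlet amounts (n = n₀ + Σ ν·ξ):
  V: 792.8 − 1(210.9) = 581.9
  M: 0 + 2(210.9) − 2(96.88) = 228
  Q: 0 + 3(96.88) = 290.7

ξ₂ = 96.9 kmol/h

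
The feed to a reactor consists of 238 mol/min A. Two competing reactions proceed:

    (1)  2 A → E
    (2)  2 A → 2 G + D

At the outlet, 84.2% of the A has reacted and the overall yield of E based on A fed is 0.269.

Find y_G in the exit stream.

Yield of E: 1ξ₁ / 238 = 0.269 → ξ₁ = 64.02 mol/min.
Conversion of A: 2ξ₁ + 2ξ₂ = 0.842 × 238 = 200.4 → ξ₂ = 36.18 mol/min.
Outlet amounts (n = n₀ + Σ ν·ξ):
  A: 238 − 2(64.02) − 2(36.18) = 37.6
  E: 0 + 1(64.02) = 64.02
  G: 0 + 2(36.18) = 72.35
  D: 0 + 1(36.18) = 36.18
Total out = 210.2 mol/min; y_G = 72.35 / 210.2 = 0.3443.

0.344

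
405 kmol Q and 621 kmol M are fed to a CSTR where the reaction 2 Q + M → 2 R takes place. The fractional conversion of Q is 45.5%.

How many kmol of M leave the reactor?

Q reacted = 0.455 × 405 = 184.3 kmol; ν_Q = −2, so ξ = 184.3/2 = 92.14 kmol.
Outlet amounts (n = n₀ + ν ξ):
  Q: 405 − 2(92.14) = 220.7
  M: 621 − 1(92.14) = 528.9
  R: 0 + 2(92.14) = 184.3

529 kmol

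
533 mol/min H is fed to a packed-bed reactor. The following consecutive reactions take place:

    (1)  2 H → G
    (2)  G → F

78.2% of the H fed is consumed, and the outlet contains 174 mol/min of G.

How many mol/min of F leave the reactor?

34.4 mol/min

Conversion of H: H consumed = 2ξ₁ = 0.782 × 533 → ξ₁ = 208.4 mol/min.
G balance: n_G = 0 + 1ξ₁ − 1ξ₂ = 174 → ξ₂ = (1·208.4 − 174)/1 = 34.4 mol/min.
Outlet amounts (n = n₀ + Σ ν·ξ):
  H: 533 − 2(208.4) = 116.2
  G: 0 + 1(208.4) − 1(34.4) = 174
  F: 0 + 1(34.4) = 34.4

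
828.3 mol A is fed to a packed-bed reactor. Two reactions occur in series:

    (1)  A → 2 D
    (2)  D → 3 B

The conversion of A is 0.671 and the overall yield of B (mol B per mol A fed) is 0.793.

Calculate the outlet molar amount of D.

893 mol

Conversion of A: A consumed = 1ξ₁ = 0.671 × 828.3 → ξ₁ = 555.8 mol.
Yield of B: 3ξ₂ / 828.3 = 0.793 → ξ₂ = 218.9 mol.
Outlet amounts (n = n₀ + Σ ν·ξ):
  A: 828.3 − 1(555.8) = 272.5
  D: 0 + 2(555.8) − 1(218.9) = 892.6
  B: 0 + 3(218.9) = 656.8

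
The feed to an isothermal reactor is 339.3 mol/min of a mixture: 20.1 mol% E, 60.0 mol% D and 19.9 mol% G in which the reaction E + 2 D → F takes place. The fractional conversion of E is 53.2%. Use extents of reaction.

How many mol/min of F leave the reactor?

E reacted = 0.532 × 68.2 = 36.28 mol/min; ν_E = −1, so ξ = 36.28/1 = 36.28 mol/min.
Outlet amounts (n = n₀ + ν ξ):
  E: 68.2 − 1(36.28) = 31.92
  D: 203.6 − 2(36.28) = 131
  F: 0 + 1(36.28) = 36.28
  G: 67.52 (inert)

36.3 mol/min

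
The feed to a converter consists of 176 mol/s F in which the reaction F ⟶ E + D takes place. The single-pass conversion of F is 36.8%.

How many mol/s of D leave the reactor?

F reacted = 0.368 × 176 = 64.77 mol/s; ν_F = −1, so ξ = 64.77/1 = 64.77 mol/s.
Outlet amounts (n = n₀ + ν ξ):
  F: 176 − 1(64.77) = 111.2
  E: 0 + 1(64.77) = 64.77
  D: 0 + 1(64.77) = 64.77

64.8 mol/s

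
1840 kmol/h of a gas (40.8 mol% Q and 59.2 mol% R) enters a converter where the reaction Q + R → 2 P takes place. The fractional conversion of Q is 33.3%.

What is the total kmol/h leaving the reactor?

1840 kmol/h

Q reacted = 0.333 × 750.7 = 250 kmol/h; ν_Q = −1, so ξ = 250/1 = 250 kmol/h.
Outlet amounts (n = n₀ + ν ξ):
  Q: 750.7 − 1(250) = 500.7
  R: 1089 − 1(250) = 839.3
  P: 0 + 2(250) = 500
Total out = 500.7 + 839.3 + 500 = 1840 kmol/h.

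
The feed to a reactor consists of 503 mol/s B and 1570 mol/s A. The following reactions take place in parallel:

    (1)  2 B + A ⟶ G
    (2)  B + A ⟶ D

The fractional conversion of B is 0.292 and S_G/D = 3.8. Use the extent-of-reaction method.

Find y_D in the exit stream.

Conversion of B: B consumed = 0.292 × 503 = 146.9 mol/s = 2ξ₁ + 1ξ₂.
Selectivity: 1ξ₁ / (1ξ₂) = 3.8 → ξ₁ = 3.8 ξ₂.
Substitute: (2·3.8 + 1) ξ₂ = 146.9 → ξ₂ = 17.08 mol/s, ξ₁ = 64.9 mol/s.
Outlet amounts (n = n₀ + Σ ν·ξ):
  B: 503 − 2(64.9) − 1(17.08) = 356.1
  A: 1570 − 1(64.9) − 1(17.08) = 1488
  G: 0 + 1(64.9) = 64.9
  D: 0 + 1(17.08) = 17.08
Total out = 1926 mol/s; y_D = 17.08 / 1926 = 0.008867.

0.00887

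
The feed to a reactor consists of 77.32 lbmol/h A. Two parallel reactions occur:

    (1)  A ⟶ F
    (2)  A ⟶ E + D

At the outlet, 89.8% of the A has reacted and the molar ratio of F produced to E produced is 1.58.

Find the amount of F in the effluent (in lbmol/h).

Conversion of A: A consumed = 0.898 × 77.32 = 69.43 lbmol/h = 1ξ₁ + 1ξ₂.
Selectivity: 1ξ₁ / (1ξ₂) = 1.58 → ξ₁ = 1.58 ξ₂.
Substitute: (1·1.58 + 1) ξ₂ = 69.43 → ξ₂ = 26.91 lbmol/h, ξ₁ = 42.52 lbmol/h.
Outlet amounts (n = n₀ + Σ ν·ξ):
  A: 77.32 − 1(42.52) − 1(26.91) = 7.887
  F: 0 + 1(42.52) = 42.52
  E: 0 + 1(26.91) = 26.91
  D: 0 + 1(26.91) = 26.91

42.5 lbmol/h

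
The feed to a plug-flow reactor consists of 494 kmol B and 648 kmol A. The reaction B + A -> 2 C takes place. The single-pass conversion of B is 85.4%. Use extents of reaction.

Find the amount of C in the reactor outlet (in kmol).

B reacted = 0.854 × 494 = 421.9 kmol; ν_B = −1, so ξ = 421.9/1 = 421.9 kmol.
Outlet amounts (n = n₀ + ν ξ):
  B: 494 − 1(421.9) = 72.12
  A: 648 − 1(421.9) = 226.1
  C: 0 + 2(421.9) = 843.8

844 kmol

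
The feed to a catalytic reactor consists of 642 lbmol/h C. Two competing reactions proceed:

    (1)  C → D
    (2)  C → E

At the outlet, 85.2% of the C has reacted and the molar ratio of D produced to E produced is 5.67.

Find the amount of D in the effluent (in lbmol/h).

Conversion of C: C consumed = 0.852 × 642 = 547 lbmol/h = 1ξ₁ + 1ξ₂.
Selectivity: 1ξ₁ / (1ξ₂) = 5.67 → ξ₁ = 5.67 ξ₂.
Substitute: (1·5.67 + 1) ξ₂ = 547 → ξ₂ = 82.01 lbmol/h, ξ₁ = 465 lbmol/h.
Outlet amounts (n = n₀ + Σ ν·ξ):
  C: 642 − 1(465) − 1(82.01) = 95.02
  D: 0 + 1(465) = 465
  E: 0 + 1(82.01) = 82.01

465 lbmol/h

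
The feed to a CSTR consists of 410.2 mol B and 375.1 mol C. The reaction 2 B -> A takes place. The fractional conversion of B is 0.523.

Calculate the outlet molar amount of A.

B reacted = 0.523 × 410.2 = 214.5 mol; ν_B = −2, so ξ = 214.5/2 = 107.3 mol.
Outlet amounts (n = n₀ + ν ξ):
  B: 410.2 − 2(107.3) = 195.7
  A: 0 + 1(107.3) = 107.3
  C: 375.1 (inert)

107 mol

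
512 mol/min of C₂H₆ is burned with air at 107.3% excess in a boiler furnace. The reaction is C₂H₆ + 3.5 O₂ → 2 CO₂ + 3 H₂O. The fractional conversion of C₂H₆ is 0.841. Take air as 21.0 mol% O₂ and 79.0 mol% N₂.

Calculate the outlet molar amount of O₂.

2210 mol/min

Stoichiometric O₂ = 3.5 × 512 = 1792 mol/min; O₂ fed = 1792 × 2.073 = 3715 mol/min.
N₂ fed = 3715 × 79/21 = 13970 mol/min.
Fuel reacted = 0.841 × 512 → ξ = 430.6 mol/min.
Outlet (n = n₀ + ν ξ):
  C₂H₆: 512 − 1(430.6) = 81.41
  O₂: 3715 − 3.5(430.6) = 2208
  N₂: 13970 (inert)
  CO₂: 0 + 2(430.6) = 861.2
  H₂O: 0 + 3(430.6) = 1292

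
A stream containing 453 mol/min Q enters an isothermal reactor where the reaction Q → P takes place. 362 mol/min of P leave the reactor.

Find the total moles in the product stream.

453 mol/min

For P: n = n₀ + 1ξ → 362 = 0 + 1ξ, giving ξ = 362 mol/min.
Outlet amounts (n = n₀ + ν ξ):
  Q: 453 − 1(362) = 91
  P: 0 + 1(362) = 362
Total out = 91 + 362 = 453 mol/min.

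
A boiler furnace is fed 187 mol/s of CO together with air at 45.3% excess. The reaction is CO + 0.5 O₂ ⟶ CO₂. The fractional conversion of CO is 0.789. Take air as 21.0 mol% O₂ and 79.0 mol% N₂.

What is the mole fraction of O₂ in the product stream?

0.0817

Stoichiometric O₂ = 0.5 × 187 = 93.5 mol/s; O₂ fed = 93.5 × 1.453 = 135.9 mol/s.
N₂ fed = 135.9 × 79/21 = 511.1 mol/s.
Fuel reacted = 0.789 × 187 → ξ = 147.5 mol/s.
Outlet (n = n₀ + ν ξ):
  CO: 187 − 1(147.5) = 39.46
  O₂: 135.9 − 0.5(147.5) = 62.08
  N₂: 511.1 (inert)
  CO₂: 0 + 1(147.5) = 147.5
Total out = 760.2 mol/s; y_O₂ = 62.08 / 760.2 = 0.08167.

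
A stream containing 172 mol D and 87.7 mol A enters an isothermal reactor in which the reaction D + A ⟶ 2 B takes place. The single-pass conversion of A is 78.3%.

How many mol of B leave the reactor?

137 mol

A reacted = 0.783 × 87.7 = 68.67 mol; ν_A = −1, so ξ = 68.67/1 = 68.67 mol.
Outlet amounts (n = n₀ + ν ξ):
  D: 172 − 1(68.67) = 103.3
  A: 87.7 − 1(68.67) = 19.03
  B: 0 + 2(68.67) = 137.3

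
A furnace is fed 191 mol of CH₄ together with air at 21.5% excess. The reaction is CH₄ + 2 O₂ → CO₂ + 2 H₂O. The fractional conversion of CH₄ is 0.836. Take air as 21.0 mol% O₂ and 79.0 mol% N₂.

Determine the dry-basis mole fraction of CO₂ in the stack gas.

Stoichiometric O₂ = 2 × 191 = 382 mol; O₂ fed = 382 × 1.215 = 464.1 mol.
N₂ fed = 464.1 × 79/21 = 1746 mol.
Fuel reacted = 0.836 × 191 → ξ = 159.7 mol.
Outlet (n = n₀ + ν ξ):
  CH₄: 191 − 1(159.7) = 31.32
  O₂: 464.1 − 2(159.7) = 144.8
  N₂: 1746 (inert)
  CO₂: 0 + 1(159.7) = 159.7
  H₂O: 0 + 2(159.7) = 319.4
Dry total = 2082 mol; y_CO₂ (dry) = 159.7 / 2082 = 0.0767.

0.0767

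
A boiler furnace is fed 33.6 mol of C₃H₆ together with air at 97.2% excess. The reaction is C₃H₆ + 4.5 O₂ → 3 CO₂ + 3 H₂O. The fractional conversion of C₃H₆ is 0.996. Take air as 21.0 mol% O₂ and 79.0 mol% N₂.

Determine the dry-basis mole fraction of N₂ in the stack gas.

Stoichiometric O₂ = 4.5 × 33.6 = 151.2 mol; O₂ fed = 151.2 × 1.972 = 298.2 mol.
N₂ fed = 298.2 × 79/21 = 1122 mol.
Fuel reacted = 0.996 × 33.6 → ξ = 33.47 mol.
Outlet (n = n₀ + ν ξ):
  C₃H₆: 33.6 − 1(33.47) = 0.1344
  O₂: 298.2 − 4.5(33.47) = 147.6
  N₂: 1122 (inert)
  CO₂: 0 + 3(33.47) = 100.4
  H₂O: 0 + 3(33.47) = 100.4
Dry total = 1370 mol; y_N₂ (dry) = 1122 / 1370 = 0.8189.

0.819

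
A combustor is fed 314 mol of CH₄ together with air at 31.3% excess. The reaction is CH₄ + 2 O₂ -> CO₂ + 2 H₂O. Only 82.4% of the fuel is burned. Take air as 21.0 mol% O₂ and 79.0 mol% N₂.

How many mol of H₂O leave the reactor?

517 mol

Stoichiometric O₂ = 2 × 314 = 628 mol; O₂ fed = 628 × 1.313 = 824.6 mol.
N₂ fed = 824.6 × 79/21 = 3102 mol.
Fuel reacted = 0.824 × 314 → ξ = 258.7 mol.
Outlet (n = n₀ + ν ξ):
  CH₄: 314 − 1(258.7) = 55.26
  O₂: 824.6 − 2(258.7) = 307.1
  N₂: 3102 (inert)
  CO₂: 0 + 1(258.7) = 258.7
  H₂O: 0 + 2(258.7) = 517.5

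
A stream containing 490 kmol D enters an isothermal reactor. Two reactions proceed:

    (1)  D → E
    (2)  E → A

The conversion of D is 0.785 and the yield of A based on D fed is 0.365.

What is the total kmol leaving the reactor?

490 kmol

Conversion of D: D consumed = 1ξ₁ = 0.785 × 490 → ξ₁ = 384.7 kmol.
Yield of A: 1ξ₂ / 490 = 0.365 → ξ₂ = 178.8 kmol.
Outlet amounts (n = n₀ + Σ ν·ξ):
  D: 490 − 1(384.7) = 105.3
  E: 0 + 1(384.7) − 1(178.8) = 205.8
  A: 0 + 1(178.8) = 178.8
Total out = 105.3 + 205.8 + 178.8 = 490 kmol.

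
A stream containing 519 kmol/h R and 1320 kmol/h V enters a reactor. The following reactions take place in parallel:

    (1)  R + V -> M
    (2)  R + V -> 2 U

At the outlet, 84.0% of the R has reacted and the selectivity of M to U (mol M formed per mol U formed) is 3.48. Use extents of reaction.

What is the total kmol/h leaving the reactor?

1460 kmol/h

Conversion of R: R consumed = 0.84 × 519 = 436 kmol/h = 1ξ₁ + 1ξ₂.
Selectivity: 1ξ₁ / (2ξ₂) = 3.48 → ξ₁ = 6.96 ξ₂.
Substitute: (1·6.96 + 1) ξ₂ = 436 → ξ₂ = 54.77 kmol/h, ξ₁ = 381.2 kmol/h.
Outlet amounts (n = n₀ + Σ ν·ξ):
  R: 519 − 1(381.2) − 1(54.77) = 83.04
  V: 1320 − 1(381.2) − 1(54.77) = 884
  M: 0 + 1(381.2) = 381.2
  U: 0 + 2(54.77) = 109.5
Total out = 83.04 + 884 + 381.2 + 109.5 = 1458 kmol/h.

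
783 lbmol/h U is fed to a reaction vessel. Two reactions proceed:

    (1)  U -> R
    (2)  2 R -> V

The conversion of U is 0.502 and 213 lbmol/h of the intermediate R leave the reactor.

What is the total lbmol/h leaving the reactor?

Conversion of U: U consumed = 1ξ₁ = 0.502 × 783 → ξ₁ = 393.1 lbmol/h.
R balance: n_R = 0 + 1ξ₁ − 2ξ₂ = 213 → ξ₂ = (1·393.1 − 213)/2 = 90.03 lbmol/h.
Outlet amounts (n = n₀ + Σ ν·ξ):
  U: 783 − 1(393.1) = 389.9
  R: 0 + 1(393.1) − 2(90.03) = 213
  V: 0 + 1(90.03) = 90.03
Total out = 389.9 + 213 + 90.03 = 693 lbmol/h.

693 lbmol/h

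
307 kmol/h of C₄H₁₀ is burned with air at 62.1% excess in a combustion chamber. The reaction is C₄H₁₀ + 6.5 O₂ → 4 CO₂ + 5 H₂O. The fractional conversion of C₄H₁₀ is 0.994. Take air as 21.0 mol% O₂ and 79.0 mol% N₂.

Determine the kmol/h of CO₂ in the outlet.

Stoichiometric O₂ = 6.5 × 307 = 1996 kmol/h; O₂ fed = 1996 × 1.621 = 3235 kmol/h.
N₂ fed = 3235 × 79/21 = 12170 kmol/h.
Fuel reacted = 0.994 × 307 → ξ = 305.2 kmol/h.
Outlet (n = n₀ + ν ξ):
  C₄H₁₀: 307 − 1(305.2) = 1.842
  O₂: 3235 − 6.5(305.2) = 1251
  N₂: 12170 (inert)
  CO₂: 0 + 4(305.2) = 1221
  H₂O: 0 + 5(305.2) = 1526

1220 kmol/h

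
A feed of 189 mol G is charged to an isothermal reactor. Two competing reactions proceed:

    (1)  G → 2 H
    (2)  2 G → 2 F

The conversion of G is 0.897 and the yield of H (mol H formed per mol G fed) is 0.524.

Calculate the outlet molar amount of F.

120 mol

Yield of H: 2ξ₁ / 189 = 0.524 → ξ₁ = 49.52 mol.
Conversion of G: 1ξ₁ + 2ξ₂ = 0.897 × 189 = 169.5 → ξ₂ = 60.01 mol.
Outlet amounts (n = n₀ + Σ ν·ξ):
  G: 189 − 1(49.52) − 2(60.01) = 19.47
  H: 0 + 2(49.52) = 99.04
  F: 0 + 2(60.01) = 120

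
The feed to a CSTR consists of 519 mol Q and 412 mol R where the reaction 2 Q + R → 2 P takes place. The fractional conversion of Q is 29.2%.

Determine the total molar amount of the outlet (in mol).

Q reacted = 0.292 × 519 = 151.5 mol; ν_Q = −2, so ξ = 151.5/2 = 75.77 mol.
Outlet amounts (n = n₀ + ν ξ):
  Q: 519 − 2(75.77) = 367.5
  R: 412 − 1(75.77) = 336.2
  P: 0 + 2(75.77) = 151.5
Total out = 367.5 + 336.2 + 151.5 = 855.2 mol.

855 mol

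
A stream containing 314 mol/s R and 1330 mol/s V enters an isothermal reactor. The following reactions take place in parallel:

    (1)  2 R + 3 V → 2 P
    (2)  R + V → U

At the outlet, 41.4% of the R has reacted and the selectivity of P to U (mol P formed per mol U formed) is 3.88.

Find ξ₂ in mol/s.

Conversion of R: R consumed = 0.414 × 314 = 130 mol/s = 2ξ₁ + 1ξ₂.
Selectivity: 2ξ₁ / (1ξ₂) = 3.88 → ξ₁ = 1.94 ξ₂.
Substitute: (2·1.94 + 1) ξ₂ = 130 → ξ₂ = 26.64 mol/s, ξ₁ = 51.68 mol/s.
Outlet amounts (n = n₀ + Σ ν·ξ):
  R: 314 − 2(51.68) − 1(26.64) = 184
  V: 1330 − 3(51.68) − 1(26.64) = 1148
  P: 0 + 2(51.68) = 103.4
  U: 0 + 1(26.64) = 26.64

ξ₂ = 26.6 mol/s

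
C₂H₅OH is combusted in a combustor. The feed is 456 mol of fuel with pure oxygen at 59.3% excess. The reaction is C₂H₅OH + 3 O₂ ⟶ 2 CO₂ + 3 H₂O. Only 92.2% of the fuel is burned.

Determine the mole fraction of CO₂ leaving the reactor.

Stoichiometric O₂ = 3 × 456 = 1368 mol; O₂ fed = 1368 × 1.593 = 2179 mol.
Fuel reacted = 0.922 × 456 → ξ = 420.4 mol.
Outlet (n = n₀ + ν ξ):
  C₂H₅OH: 456 − 1(420.4) = 35.57
  O₂: 2179 − 3(420.4) = 917.9
  CO₂: 0 + 2(420.4) = 840.9
  H₂O: 0 + 3(420.4) = 1261
Total out = 3056 mol; y_CO₂ = 840.9 / 3056 = 0.2752.

0.275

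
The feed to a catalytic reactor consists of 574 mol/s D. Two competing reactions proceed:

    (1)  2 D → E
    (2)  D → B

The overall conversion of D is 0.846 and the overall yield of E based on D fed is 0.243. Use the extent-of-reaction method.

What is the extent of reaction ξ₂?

ξ₂ = 207 mol/s

Yield of E: 1ξ₁ / 574 = 0.243 → ξ₁ = 139.5 mol/s.
Conversion of D: 2ξ₁ + 1ξ₂ = 0.846 × 574 = 485.6 → ξ₂ = 206.6 mol/s.
Outlet amounts (n = n₀ + Σ ν·ξ):
  D: 574 − 2(139.5) − 1(206.6) = 88.4
  E: 0 + 1(139.5) = 139.5
  B: 0 + 1(206.6) = 206.6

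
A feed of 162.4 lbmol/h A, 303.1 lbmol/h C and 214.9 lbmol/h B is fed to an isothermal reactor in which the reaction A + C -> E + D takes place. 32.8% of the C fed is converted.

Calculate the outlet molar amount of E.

C reacted = 0.328 × 303.1 = 99.42 lbmol/h; ν_C = −1, so ξ = 99.42/1 = 99.42 lbmol/h.
Outlet amounts (n = n₀ + ν ξ):
  A: 162.4 − 1(99.42) = 62.98
  C: 303.1 − 1(99.42) = 203.7
  E: 0 + 1(99.42) = 99.42
  D: 0 + 1(99.42) = 99.42
  B: 214.9 (inert)

99.4 lbmol/h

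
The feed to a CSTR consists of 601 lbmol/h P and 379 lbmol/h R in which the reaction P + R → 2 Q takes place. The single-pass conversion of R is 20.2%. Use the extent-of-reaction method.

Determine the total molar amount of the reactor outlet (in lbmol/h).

R reacted = 0.202 × 379 = 76.56 lbmol/h; ν_R = −1, so ξ = 76.56/1 = 76.56 lbmol/h.
Outlet amounts (n = n₀ + ν ξ):
  P: 601 − 1(76.56) = 524.4
  R: 379 − 1(76.56) = 302.4
  Q: 0 + 2(76.56) = 153.1
Total out = 524.4 + 302.4 + 153.1 = 980 lbmol/h.

980 lbmol/h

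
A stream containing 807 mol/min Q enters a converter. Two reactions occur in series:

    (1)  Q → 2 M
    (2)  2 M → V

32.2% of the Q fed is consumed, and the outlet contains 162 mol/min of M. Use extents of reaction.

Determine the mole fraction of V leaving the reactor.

Conversion of Q: Q consumed = 1ξ₁ = 0.322 × 807 → ξ₁ = 259.9 mol/min.
M balance: n_M = 0 + 2ξ₁ − 2ξ₂ = 162 → ξ₂ = (2·259.9 − 162)/2 = 178.9 mol/min.
Outlet amounts (n = n₀ + Σ ν·ξ):
  Q: 807 − 1(259.9) = 547.1
  M: 0 + 2(259.9) − 2(178.9) = 162
  V: 0 + 1(178.9) = 178.9
Total out = 888 mol/min; y_V = 178.9 / 888 = 0.2014.

0.201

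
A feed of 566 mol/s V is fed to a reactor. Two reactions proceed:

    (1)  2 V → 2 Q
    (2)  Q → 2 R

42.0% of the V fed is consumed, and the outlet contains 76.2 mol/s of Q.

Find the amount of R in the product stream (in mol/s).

323 mol/s

Conversion of V: V consumed = 2ξ₁ = 0.42 × 566 → ξ₁ = 118.9 mol/s.
Q balance: n_Q = 0 + 2ξ₁ − 1ξ₂ = 76.2 → ξ₂ = (2·118.9 − 76.2)/1 = 161.5 mol/s.
Outlet amounts (n = n₀ + Σ ν·ξ):
  V: 566 − 2(118.9) = 328.3
  Q: 0 + 2(118.9) − 1(161.5) = 76.2
  R: 0 + 2(161.5) = 323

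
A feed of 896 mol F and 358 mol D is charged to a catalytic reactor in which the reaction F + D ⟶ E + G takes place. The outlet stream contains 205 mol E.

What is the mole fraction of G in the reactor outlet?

For E: n = n₀ + 1ξ → 205 = 0 + 1ξ, giving ξ = 205 mol.
Outlet amounts (n = n₀ + ν ξ):
  F: 896 − 1(205) = 691
  D: 358 − 1(205) = 153
  E: 0 + 1(205) = 205
  G: 0 + 1(205) = 205
Total out = 1254 mol; y_G = 205 / 1254 = 0.1635.

0.163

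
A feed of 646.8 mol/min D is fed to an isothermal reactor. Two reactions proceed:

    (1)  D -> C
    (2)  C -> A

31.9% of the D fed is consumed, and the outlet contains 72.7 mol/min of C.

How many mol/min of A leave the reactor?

Conversion of D: D consumed = 1ξ₁ = 0.319 × 646.8 → ξ₁ = 206.3 mol/min.
C balance: n_C = 0 + 1ξ₁ − 1ξ₂ = 72.7 → ξ₂ = (1·206.3 − 72.7)/1 = 133.6 mol/min.
Outlet amounts (n = n₀ + Σ ν·ξ):
  D: 646.8 − 1(206.3) = 440.5
  C: 0 + 1(206.3) − 1(133.6) = 72.7
  A: 0 + 1(133.6) = 133.6

134 mol/min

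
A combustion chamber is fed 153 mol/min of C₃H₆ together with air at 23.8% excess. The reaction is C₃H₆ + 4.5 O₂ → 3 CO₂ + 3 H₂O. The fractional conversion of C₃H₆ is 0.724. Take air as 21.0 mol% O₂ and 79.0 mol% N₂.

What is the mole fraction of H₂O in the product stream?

0.0779

Stoichiometric O₂ = 4.5 × 153 = 688.5 mol/min; O₂ fed = 688.5 × 1.238 = 852.4 mol/min.
N₂ fed = 852.4 × 79/21 = 3207 mol/min.
Fuel reacted = 0.724 × 153 → ξ = 110.8 mol/min.
Outlet (n = n₀ + ν ξ):
  C₃H₆: 153 − 1(110.8) = 42.23
  O₂: 852.4 − 4.5(110.8) = 353.9
  N₂: 3207 (inert)
  CO₂: 0 + 3(110.8) = 332.3
  H₂O: 0 + 3(110.8) = 332.3
Total out = 4267 mol/min; y_H₂O = 332.3 / 4267 = 0.07788.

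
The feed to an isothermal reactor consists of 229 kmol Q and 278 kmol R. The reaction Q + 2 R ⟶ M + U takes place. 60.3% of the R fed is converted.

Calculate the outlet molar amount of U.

83.8 kmol

R reacted = 0.603 × 278 = 167.6 kmol; ν_R = −2, so ξ = 167.6/2 = 83.82 kmol.
Outlet amounts (n = n₀ + ν ξ):
  Q: 229 − 1(83.82) = 145.2
  R: 278 − 2(83.82) = 110.4
  M: 0 + 1(83.82) = 83.82
  U: 0 + 1(83.82) = 83.82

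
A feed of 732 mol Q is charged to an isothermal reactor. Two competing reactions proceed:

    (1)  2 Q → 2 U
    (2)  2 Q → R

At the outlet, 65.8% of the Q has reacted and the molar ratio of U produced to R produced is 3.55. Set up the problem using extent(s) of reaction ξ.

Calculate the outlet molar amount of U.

Conversion of Q: Q consumed = 0.658 × 732 = 481.7 mol = 2ξ₁ + 2ξ₂.
Selectivity: 2ξ₁ / (1ξ₂) = 3.55 → ξ₁ = 1.775 ξ₂.
Substitute: (2·1.775 + 2) ξ₂ = 481.7 → ξ₂ = 86.78 mol, ξ₁ = 154 mol.
Outlet amounts (n = n₀ + Σ ν·ξ):
  Q: 732 − 2(154) − 2(86.78) = 250.3
  U: 0 + 2(154) = 308.1
  R: 0 + 1(86.78) = 86.78

308 mol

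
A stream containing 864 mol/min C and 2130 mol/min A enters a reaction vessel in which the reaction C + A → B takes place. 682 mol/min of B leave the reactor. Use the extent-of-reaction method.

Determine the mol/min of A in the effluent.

1450 mol/min

For B: n = n₀ + 1ξ → 682 = 0 + 1ξ, giving ξ = 682 mol/min.
Outlet amounts (n = n₀ + ν ξ):
  C: 864 − 1(682) = 182
  A: 2130 − 1(682) = 1448
  B: 0 + 1(682) = 682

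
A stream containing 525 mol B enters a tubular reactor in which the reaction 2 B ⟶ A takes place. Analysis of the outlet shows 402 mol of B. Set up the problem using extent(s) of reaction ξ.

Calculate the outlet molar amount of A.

61.5 mol

For B: n = n₀ − 2ξ → 402 = 525 − 2ξ, giving ξ = 61.5 mol.
Outlet amounts (n = n₀ + ν ξ):
  B: 525 − 2(61.5) = 402
  A: 0 + 1(61.5) = 61.5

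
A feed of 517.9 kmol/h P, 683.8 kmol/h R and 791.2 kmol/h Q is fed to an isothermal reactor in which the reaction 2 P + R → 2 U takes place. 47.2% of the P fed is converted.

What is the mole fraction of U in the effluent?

0.131

P reacted = 0.472 × 517.9 = 244.4 kmol/h; ν_P = −2, so ξ = 244.4/2 = 122.2 kmol/h.
Outlet amounts (n = n₀ + ν ξ):
  P: 517.9 − 2(122.2) = 273.5
  R: 683.8 − 1(122.2) = 561.6
  U: 0 + 2(122.2) = 244.4
  Q: 791.2 (inert)
Total out = 1871 kmol/h; y_U = 244.4 / 1871 = 0.1307.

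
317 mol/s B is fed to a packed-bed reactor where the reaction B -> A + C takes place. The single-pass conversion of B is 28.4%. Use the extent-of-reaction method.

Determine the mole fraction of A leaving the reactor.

0.221

B reacted = 0.284 × 317 = 90.03 mol/s; ν_B = −1, so ξ = 90.03/1 = 90.03 mol/s.
Outlet amounts (n = n₀ + ν ξ):
  B: 317 − 1(90.03) = 227
  A: 0 + 1(90.03) = 90.03
  C: 0 + 1(90.03) = 90.03
Total out = 407 mol/s; y_A = 90.03 / 407 = 0.2212.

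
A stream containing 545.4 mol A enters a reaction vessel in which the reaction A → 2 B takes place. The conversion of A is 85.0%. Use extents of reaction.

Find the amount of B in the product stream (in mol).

A reacted = 0.85 × 545.4 = 463.6 mol; ν_A = −1, so ξ = 463.6/1 = 463.6 mol.
Outlet amounts (n = n₀ + ν ξ):
  A: 545.4 − 1(463.6) = 81.81
  B: 0 + 2(463.6) = 927.2

927 mol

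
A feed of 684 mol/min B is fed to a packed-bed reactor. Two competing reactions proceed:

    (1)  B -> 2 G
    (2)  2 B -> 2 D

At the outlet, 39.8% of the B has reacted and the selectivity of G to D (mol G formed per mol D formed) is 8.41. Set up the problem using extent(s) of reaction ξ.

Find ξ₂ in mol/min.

Conversion of B: B consumed = 0.398 × 684 = 272.2 mol/min = 1ξ₁ + 2ξ₂.
Selectivity: 2ξ₁ / (2ξ₂) = 8.41 → ξ₁ = 8.41 ξ₂.
Substitute: (1·8.41 + 2) ξ₂ = 272.2 → ξ₂ = 26.15 mol/min, ξ₁ = 219.9 mol/min.
Outlet amounts (n = n₀ + Σ ν·ξ):
  B: 684 − 1(219.9) − 2(26.15) = 411.8
  G: 0 + 2(219.9) = 439.9
  D: 0 + 2(26.15) = 52.3

ξ₂ = 26.2 mol/min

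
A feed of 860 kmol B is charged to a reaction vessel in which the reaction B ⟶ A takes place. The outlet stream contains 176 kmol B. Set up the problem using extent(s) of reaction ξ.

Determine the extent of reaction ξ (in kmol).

For B: n = n₀ − 1ξ → 176 = 860 − 1ξ, giving ξ = 684 kmol.
Outlet amounts (n = n₀ + ν ξ):
  B: 860 − 1(684) = 176
  A: 0 + 1(684) = 684

ξ = 684 kmol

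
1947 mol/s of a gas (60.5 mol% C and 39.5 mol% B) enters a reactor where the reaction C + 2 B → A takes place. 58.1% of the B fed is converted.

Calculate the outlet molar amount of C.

B reacted = 0.581 × 769.1 = 446.8 mol/s; ν_B = −2, so ξ = 446.8/2 = 223.4 mol/s.
Outlet amounts (n = n₀ + ν ξ):
  C: 1178 − 1(223.4) = 954.5
  B: 769.1 − 2(223.4) = 322.2
  A: 0 + 1(223.4) = 223.4

955 mol/s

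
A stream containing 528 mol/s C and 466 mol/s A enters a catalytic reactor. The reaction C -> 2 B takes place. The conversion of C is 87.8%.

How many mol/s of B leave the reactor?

927 mol/s

C reacted = 0.878 × 528 = 463.6 mol/s; ν_C = −1, so ξ = 463.6/1 = 463.6 mol/s.
Outlet amounts (n = n₀ + ν ξ):
  C: 528 − 1(463.6) = 64.42
  B: 0 + 2(463.6) = 927.2
  A: 466 (inert)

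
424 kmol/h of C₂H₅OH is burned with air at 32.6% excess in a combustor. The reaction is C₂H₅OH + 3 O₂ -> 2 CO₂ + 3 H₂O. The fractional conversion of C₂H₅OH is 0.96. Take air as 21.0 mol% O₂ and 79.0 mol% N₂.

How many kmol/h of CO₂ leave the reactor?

Stoichiometric O₂ = 3 × 424 = 1272 kmol/h; O₂ fed = 1272 × 1.326 = 1687 kmol/h.
N₂ fed = 1687 × 79/21 = 6345 kmol/h.
Fuel reacted = 0.96 × 424 → ξ = 407 kmol/h.
Outlet (n = n₀ + ν ξ):
  C₂H₅OH: 424 − 1(407) = 16.96
  O₂: 1687 − 3(407) = 465.6
  N₂: 6345 (inert)
  CO₂: 0 + 2(407) = 814.1
  H₂O: 0 + 3(407) = 1221

814 kmol/h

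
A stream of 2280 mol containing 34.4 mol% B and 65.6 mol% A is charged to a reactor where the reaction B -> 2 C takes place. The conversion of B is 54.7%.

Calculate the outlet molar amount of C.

B reacted = 0.547 × 784.3 = 429 mol; ν_B = −1, so ξ = 429/1 = 429 mol.
Outlet amounts (n = n₀ + ν ξ):
  B: 784.3 − 1(429) = 355.3
  C: 0 + 2(429) = 858
  A: 1496 (inert)

858 mol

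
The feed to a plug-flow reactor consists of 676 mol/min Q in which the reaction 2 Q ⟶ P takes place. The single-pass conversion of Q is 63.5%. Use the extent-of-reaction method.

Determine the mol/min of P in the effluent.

Q reacted = 0.635 × 676 = 429.3 mol/min; ν_Q = −2, so ξ = 429.3/2 = 214.6 mol/min.
Outlet amounts (n = n₀ + ν ξ):
  Q: 676 − 2(214.6) = 246.7
  P: 0 + 1(214.6) = 214.6

215 mol/min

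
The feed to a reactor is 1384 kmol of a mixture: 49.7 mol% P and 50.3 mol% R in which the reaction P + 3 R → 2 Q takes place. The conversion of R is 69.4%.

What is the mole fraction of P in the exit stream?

R reacted = 0.694 × 696.2 = 483.1 kmol; ν_R = −3, so ξ = 483.1/3 = 161 kmol.
Outlet amounts (n = n₀ + ν ξ):
  P: 687.8 − 1(161) = 526.8
  R: 696.2 − 3(161) = 213
  Q: 0 + 2(161) = 322.1
Total out = 1062 kmol; y_P = 526.8 / 1062 = 0.4961.

0.496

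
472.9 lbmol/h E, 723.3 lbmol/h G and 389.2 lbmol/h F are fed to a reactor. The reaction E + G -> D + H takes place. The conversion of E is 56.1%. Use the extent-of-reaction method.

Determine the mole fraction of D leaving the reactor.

0.167

E reacted = 0.561 × 472.9 = 265.3 lbmol/h; ν_E = −1, so ξ = 265.3/1 = 265.3 lbmol/h.
Outlet amounts (n = n₀ + ν ξ):
  E: 472.9 − 1(265.3) = 207.6
  G: 723.3 − 1(265.3) = 458
  D: 0 + 1(265.3) = 265.3
  H: 0 + 1(265.3) = 265.3
  F: 389.2 (inert)
Total out = 1585 lbmol/h; y_D = 265.3 / 1585 = 0.1673.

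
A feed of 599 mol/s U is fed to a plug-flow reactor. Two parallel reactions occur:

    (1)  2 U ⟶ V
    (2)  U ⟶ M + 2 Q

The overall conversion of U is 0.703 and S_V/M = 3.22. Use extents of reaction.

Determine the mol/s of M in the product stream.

56.6 mol/s

Conversion of U: U consumed = 0.703 × 599 = 421.1 mol/s = 2ξ₁ + 1ξ₂.
Selectivity: 1ξ₁ / (1ξ₂) = 3.22 → ξ₁ = 3.22 ξ₂.
Substitute: (2·3.22 + 1) ξ₂ = 421.1 → ξ₂ = 56.6 mol/s, ξ₁ = 182.2 mol/s.
Outlet amounts (n = n₀ + Σ ν·ξ):
  U: 599 − 2(182.2) − 1(56.6) = 177.9
  V: 0 + 1(182.2) = 182.2
  M: 0 + 1(56.6) = 56.6
  Q: 0 + 2(56.6) = 113.2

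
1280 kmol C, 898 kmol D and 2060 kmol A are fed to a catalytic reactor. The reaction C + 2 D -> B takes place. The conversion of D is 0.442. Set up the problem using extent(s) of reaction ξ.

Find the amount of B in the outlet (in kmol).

D reacted = 0.442 × 898 = 396.9 kmol; ν_D = −2, so ξ = 396.9/2 = 198.5 kmol.
Outlet amounts (n = n₀ + ν ξ):
  C: 1280 − 1(198.5) = 1082
  D: 898 − 2(198.5) = 501.1
  B: 0 + 1(198.5) = 198.5
  A: 2060 (inert)

198 kmol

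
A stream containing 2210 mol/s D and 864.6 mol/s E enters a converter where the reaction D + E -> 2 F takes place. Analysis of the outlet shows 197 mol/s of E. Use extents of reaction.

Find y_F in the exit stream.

0.434

For E: n = n₀ − 1ξ → 197 = 864.6 − 1ξ, giving ξ = 667.6 mol/s.
Outlet amounts (n = n₀ + ν ξ):
  D: 2210 − 1(667.6) = 1542
  E: 864.6 − 1(667.6) = 197
  F: 0 + 2(667.6) = 1335
Total out = 3075 mol/s; y_F = 1335 / 3075 = 0.4343.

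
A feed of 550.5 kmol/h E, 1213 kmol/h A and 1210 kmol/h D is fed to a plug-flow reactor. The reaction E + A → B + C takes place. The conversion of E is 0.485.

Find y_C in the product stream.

0.0898

E reacted = 0.485 × 550.5 = 267 kmol/h; ν_E = −1, so ξ = 267/1 = 267 kmol/h.
Outlet amounts (n = n₀ + ν ξ):
  E: 550.5 − 1(267) = 283.5
  A: 1213 − 1(267) = 946
  B: 0 + 1(267) = 267
  C: 0 + 1(267) = 267
  D: 1210 (inert)
Total out = 2974 kmol/h; y_C = 267 / 2974 = 0.08979.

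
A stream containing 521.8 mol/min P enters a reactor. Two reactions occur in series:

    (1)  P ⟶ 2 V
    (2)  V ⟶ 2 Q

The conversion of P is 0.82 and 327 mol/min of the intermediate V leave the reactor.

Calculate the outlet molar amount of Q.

Conversion of P: P consumed = 1ξ₁ = 0.82 × 521.8 → ξ₁ = 427.9 mol/min.
V balance: n_V = 0 + 2ξ₁ − 1ξ₂ = 327 → ξ₂ = (2·427.9 − 327)/1 = 528.8 mol/min.
Outlet amounts (n = n₀ + Σ ν·ξ):
  P: 521.8 − 1(427.9) = 93.92
  V: 0 + 2(427.9) − 1(528.8) = 327
  Q: 0 + 2(528.8) = 1058

1060 mol/min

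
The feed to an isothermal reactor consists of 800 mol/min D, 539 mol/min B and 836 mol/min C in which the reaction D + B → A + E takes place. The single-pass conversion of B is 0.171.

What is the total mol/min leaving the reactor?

B reacted = 0.171 × 539 = 92.17 mol/min; ν_B = −1, so ξ = 92.17/1 = 92.17 mol/min.
Outlet amounts (n = n₀ + ν ξ):
  D: 800 − 1(92.17) = 707.8
  B: 539 − 1(92.17) = 446.8
  A: 0 + 1(92.17) = 92.17
  E: 0 + 1(92.17) = 92.17
  C: 836 (inert)
Total out = 707.8 + 446.8 + 92.17 + 92.17 + 836 = 2175 mol/min.

2180 mol/min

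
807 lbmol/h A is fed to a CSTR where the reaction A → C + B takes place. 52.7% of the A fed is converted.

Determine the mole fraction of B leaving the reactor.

A reacted = 0.527 × 807 = 425.3 lbmol/h; ν_A = −1, so ξ = 425.3/1 = 425.3 lbmol/h.
Outlet amounts (n = n₀ + ν ξ):
  A: 807 − 1(425.3) = 381.7
  C: 0 + 1(425.3) = 425.3
  B: 0 + 1(425.3) = 425.3
Total out = 1232 lbmol/h; y_B = 425.3 / 1232 = 0.3451.

0.345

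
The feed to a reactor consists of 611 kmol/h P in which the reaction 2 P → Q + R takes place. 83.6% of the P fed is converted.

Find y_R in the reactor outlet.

P reacted = 0.836 × 611 = 510.8 kmol/h; ν_P = −2, so ξ = 510.8/2 = 255.4 kmol/h.
Outlet amounts (n = n₀ + ν ξ):
  P: 611 − 2(255.4) = 100.2
  Q: 0 + 1(255.4) = 255.4
  R: 0 + 1(255.4) = 255.4
Total out = 611 kmol/h; y_R = 255.4 / 611 = 0.418.

0.418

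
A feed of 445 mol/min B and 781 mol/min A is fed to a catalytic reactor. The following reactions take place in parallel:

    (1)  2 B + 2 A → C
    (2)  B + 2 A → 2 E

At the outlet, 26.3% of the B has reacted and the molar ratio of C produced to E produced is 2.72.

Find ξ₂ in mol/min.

ξ₂ = 9.85 mol/min

Conversion of B: B consumed = 0.263 × 445 = 117 mol/min = 2ξ₁ + 1ξ₂.
Selectivity: 1ξ₁ / (2ξ₂) = 2.72 → ξ₁ = 5.44 ξ₂.
Substitute: (2·5.44 + 1) ξ₂ = 117 → ξ₂ = 9.851 mol/min, ξ₁ = 53.59 mol/min.
Outlet amounts (n = n₀ + Σ ν·ξ):
  B: 445 − 2(53.59) − 1(9.851) = 328
  A: 781 − 2(53.59) − 2(9.851) = 654.1
  C: 0 + 1(53.59) = 53.59
  E: 0 + 2(9.851) = 19.7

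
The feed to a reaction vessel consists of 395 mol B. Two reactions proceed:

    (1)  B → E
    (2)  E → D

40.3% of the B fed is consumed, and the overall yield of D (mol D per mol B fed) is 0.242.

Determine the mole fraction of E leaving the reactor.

0.161

Conversion of B: B consumed = 1ξ₁ = 0.403 × 395 → ξ₁ = 159.2 mol.
Yield of D: 1ξ₂ / 395 = 0.242 → ξ₂ = 95.59 mol.
Outlet amounts (n = n₀ + Σ ν·ξ):
  B: 395 − 1(159.2) = 235.8
  E: 0 + 1(159.2) − 1(95.59) = 63.59
  D: 0 + 1(95.59) = 95.59
Total out = 395 mol; y_E = 63.59 / 395 = 0.161.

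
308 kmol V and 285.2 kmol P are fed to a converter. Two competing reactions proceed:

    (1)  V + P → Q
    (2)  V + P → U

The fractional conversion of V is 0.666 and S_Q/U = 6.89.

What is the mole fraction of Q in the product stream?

0.462

Conversion of V: V consumed = 0.666 × 308 = 205.1 kmol = 1ξ₁ + 1ξ₂.
Selectivity: 1ξ₁ / (1ξ₂) = 6.89 → ξ₁ = 6.89 ξ₂.
Substitute: (1·6.89 + 1) ξ₂ = 205.1 → ξ₂ = 26 kmol, ξ₁ = 179.1 kmol.
Outlet amounts (n = n₀ + Σ ν·ξ):
  V: 308 − 1(179.1) − 1(26) = 102.9
  P: 285.2 − 1(179.1) − 1(26) = 80.07
  Q: 0 + 1(179.1) = 179.1
  U: 0 + 1(26) = 26
Total out = 388.1 kmol; y_Q = 179.1 / 388.1 = 0.4616.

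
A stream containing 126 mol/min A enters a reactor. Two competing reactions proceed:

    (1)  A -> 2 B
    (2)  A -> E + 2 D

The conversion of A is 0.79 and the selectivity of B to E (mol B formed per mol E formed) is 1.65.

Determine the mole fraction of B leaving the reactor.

Conversion of A: A consumed = 0.79 × 126 = 99.54 mol/min = 1ξ₁ + 1ξ₂.
Selectivity: 2ξ₁ / (1ξ₂) = 1.65 → ξ₁ = 0.825 ξ₂.
Substitute: (1·0.825 + 1) ξ₂ = 99.54 → ξ₂ = 54.54 mol/min, ξ₁ = 45 mol/min.
Outlet amounts (n = n₀ + Σ ν·ξ):
  A: 126 − 1(45) − 1(54.54) = 26.46
  B: 0 + 2(45) = 90
  E: 0 + 1(54.54) = 54.54
  D: 0 + 2(54.54) = 109.1
Total out = 280.1 mol/min; y_B = 90 / 280.1 = 0.3213.

0.321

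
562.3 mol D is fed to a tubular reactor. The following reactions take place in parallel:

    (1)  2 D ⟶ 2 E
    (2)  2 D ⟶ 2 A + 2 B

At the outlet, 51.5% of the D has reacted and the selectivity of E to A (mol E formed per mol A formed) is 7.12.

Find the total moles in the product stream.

Conversion of D: D consumed = 0.515 × 562.3 = 289.6 mol = 2ξ₁ + 2ξ₂.
Selectivity: 2ξ₁ / (2ξ₂) = 7.12 → ξ₁ = 7.12 ξ₂.
Substitute: (2·7.12 + 2) ξ₂ = 289.6 → ξ₂ = 17.83 mol, ξ₁ = 127 mol.
Outlet amounts (n = n₀ + Σ ν·ξ):
  D: 562.3 − 2(127) − 2(17.83) = 272.7
  E: 0 + 2(127) = 253.9
  A: 0 + 2(17.83) = 35.66
  B: 0 + 2(17.83) = 35.66
Total out = 272.7 + 253.9 + 35.66 + 35.66 = 598 mol.

598 mol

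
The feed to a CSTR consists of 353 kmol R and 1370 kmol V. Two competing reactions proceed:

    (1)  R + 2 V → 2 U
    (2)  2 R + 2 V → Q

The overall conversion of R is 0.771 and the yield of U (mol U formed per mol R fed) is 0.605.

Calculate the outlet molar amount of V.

Yield of U: 2ξ₁ / 353 = 0.605 → ξ₁ = 106.8 kmol.
Conversion of R: 1ξ₁ + 2ξ₂ = 0.771 × 353 = 272.2 → ξ₂ = 82.69 kmol.
Outlet amounts (n = n₀ + Σ ν·ξ):
  R: 353 − 1(106.8) − 2(82.69) = 80.84
  V: 1370 − 2(106.8) − 2(82.69) = 991.1
  U: 0 + 2(106.8) = 213.6
  Q: 0 + 1(82.69) = 82.69

991 kmol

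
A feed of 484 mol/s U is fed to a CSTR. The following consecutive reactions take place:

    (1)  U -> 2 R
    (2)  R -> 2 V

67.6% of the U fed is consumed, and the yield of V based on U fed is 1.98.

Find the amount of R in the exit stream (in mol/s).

175 mol/s

Conversion of U: U consumed = 1ξ₁ = 0.676 × 484 → ξ₁ = 327.2 mol/s.
Yield of V: 2ξ₂ / 484 = 1.98 → ξ₂ = 479.2 mol/s.
Outlet amounts (n = n₀ + Σ ν·ξ):
  U: 484 − 1(327.2) = 156.8
  R: 0 + 2(327.2) − 1(479.2) = 175.2
  V: 0 + 2(479.2) = 958.3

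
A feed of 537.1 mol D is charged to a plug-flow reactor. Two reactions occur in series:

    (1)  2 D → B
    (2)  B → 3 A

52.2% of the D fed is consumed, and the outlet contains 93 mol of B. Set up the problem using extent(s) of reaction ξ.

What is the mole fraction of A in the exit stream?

0.288

Conversion of D: D consumed = 2ξ₁ = 0.522 × 537.1 → ξ₁ = 140.2 mol.
B balance: n_B = 0 + 1ξ₁ − 1ξ₂ = 93 → ξ₂ = (1·140.2 − 93)/1 = 47.18 mol.
Outlet amounts (n = n₀ + Σ ν·ξ):
  D: 537.1 − 2(140.2) = 256.7
  B: 0 + 1(140.2) − 1(47.18) = 93
  A: 0 + 3(47.18) = 141.5
Total out = 491.3 mol; y_A = 141.5 / 491.3 = 0.2881.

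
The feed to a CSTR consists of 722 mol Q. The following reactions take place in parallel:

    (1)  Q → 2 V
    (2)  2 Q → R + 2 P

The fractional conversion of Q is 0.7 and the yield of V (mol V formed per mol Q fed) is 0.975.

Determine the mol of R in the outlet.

Yield of V: 2ξ₁ / 722 = 0.975 → ξ₁ = 352 mol.
Conversion of Q: 1ξ₁ + 2ξ₂ = 0.7 × 722 = 505.4 → ξ₂ = 76.71 mol.
Outlet amounts (n = n₀ + Σ ν·ξ):
  Q: 722 − 1(352) − 2(76.71) = 216.6
  V: 0 + 2(352) = 703.9
  R: 0 + 1(76.71) = 76.71
  P: 0 + 2(76.71) = 153.4

76.7 mol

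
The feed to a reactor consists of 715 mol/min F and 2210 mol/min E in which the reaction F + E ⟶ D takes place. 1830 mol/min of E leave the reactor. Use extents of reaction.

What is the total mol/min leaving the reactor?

For E: n = n₀ − 1ξ → 1830 = 2210 − 1ξ, giving ξ = 380 mol/min.
Outlet amounts (n = n₀ + ν ξ):
  F: 715 − 1(380) = 335
  E: 2210 − 1(380) = 1830
  D: 0 + 1(380) = 380
Total out = 335 + 1830 + 380 = 2545 mol/min.

2540 mol/min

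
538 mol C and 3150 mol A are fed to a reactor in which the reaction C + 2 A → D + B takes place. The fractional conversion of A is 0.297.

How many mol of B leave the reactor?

A reacted = 0.297 × 3150 = 935.5 mol; ν_A = −2, so ξ = 935.5/2 = 467.8 mol.
Outlet amounts (n = n₀ + ν ξ):
  C: 538 − 1(467.8) = 70.23
  A: 3150 − 2(467.8) = 2214
  D: 0 + 1(467.8) = 467.8
  B: 0 + 1(467.8) = 467.8

468 mol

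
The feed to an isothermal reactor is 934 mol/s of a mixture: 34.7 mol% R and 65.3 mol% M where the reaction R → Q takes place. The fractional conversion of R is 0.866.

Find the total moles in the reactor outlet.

934 mol/s

R reacted = 0.866 × 324.1 = 280.7 mol/s; ν_R = −1, so ξ = 280.7/1 = 280.7 mol/s.
Outlet amounts (n = n₀ + ν ξ):
  R: 324.1 − 1(280.7) = 43.43
  Q: 0 + 1(280.7) = 280.7
  M: 609.9 (inert)
Total out = 43.43 + 280.7 + 609.9 = 934 mol/s.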